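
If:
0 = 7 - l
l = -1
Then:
No Solution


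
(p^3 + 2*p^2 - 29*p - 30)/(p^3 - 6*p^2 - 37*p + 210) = (p + 1)/(p - 7)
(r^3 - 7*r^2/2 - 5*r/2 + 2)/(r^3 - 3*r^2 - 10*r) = (-2*r^3 + 7*r^2 + 5*r - 4)/(2*r*(-r^2 + 3*r + 10))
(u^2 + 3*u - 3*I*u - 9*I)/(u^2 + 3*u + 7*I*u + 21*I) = (u - 3*I)/(u + 7*I)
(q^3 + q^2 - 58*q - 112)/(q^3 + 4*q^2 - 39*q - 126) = (q^2 - 6*q - 16)/(q^2 - 3*q - 18)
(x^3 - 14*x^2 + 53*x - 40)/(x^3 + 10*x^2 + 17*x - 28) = (x^2 - 13*x + 40)/(x^2 + 11*x + 28)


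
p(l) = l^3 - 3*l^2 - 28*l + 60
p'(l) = 3*l^2 - 6*l - 28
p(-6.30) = -132.72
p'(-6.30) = 128.87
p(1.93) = 1.97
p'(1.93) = -28.41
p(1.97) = 0.84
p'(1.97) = -28.18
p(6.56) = 29.52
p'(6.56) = 61.74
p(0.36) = 49.58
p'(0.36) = -29.77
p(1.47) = 15.53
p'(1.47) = -30.34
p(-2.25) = 96.42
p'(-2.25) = 0.69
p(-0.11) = 63.04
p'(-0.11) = -27.30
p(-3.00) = 90.00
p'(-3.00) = 17.00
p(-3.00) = 90.00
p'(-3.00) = 17.00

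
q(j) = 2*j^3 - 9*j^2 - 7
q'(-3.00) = 108.00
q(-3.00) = -142.00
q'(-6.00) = 324.00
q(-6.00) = -763.00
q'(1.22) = -13.03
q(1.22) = -16.76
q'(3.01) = 0.18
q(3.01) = -34.00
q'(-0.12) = 2.25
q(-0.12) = -7.13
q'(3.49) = 10.26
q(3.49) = -31.60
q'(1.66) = -13.35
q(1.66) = -22.65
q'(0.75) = -10.12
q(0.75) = -11.22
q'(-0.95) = 22.52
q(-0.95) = -16.84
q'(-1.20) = 30.24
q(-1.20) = -23.42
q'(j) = 6*j^2 - 18*j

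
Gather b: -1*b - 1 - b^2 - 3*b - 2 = -b^2 - 4*b - 3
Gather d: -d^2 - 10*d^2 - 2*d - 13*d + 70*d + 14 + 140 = -11*d^2 + 55*d + 154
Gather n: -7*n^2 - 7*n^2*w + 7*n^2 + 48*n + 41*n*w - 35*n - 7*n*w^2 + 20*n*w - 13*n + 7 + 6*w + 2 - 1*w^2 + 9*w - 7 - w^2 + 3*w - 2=-7*n^2*w + n*(-7*w^2 + 61*w) - 2*w^2 + 18*w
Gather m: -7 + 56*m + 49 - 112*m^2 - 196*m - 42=-112*m^2 - 140*m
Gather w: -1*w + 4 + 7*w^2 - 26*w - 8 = 7*w^2 - 27*w - 4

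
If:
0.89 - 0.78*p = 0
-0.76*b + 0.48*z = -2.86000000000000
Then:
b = 0.631578947368421*z + 3.76315789473684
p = 1.14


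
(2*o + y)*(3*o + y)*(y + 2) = 6*o^2*y + 12*o^2 + 5*o*y^2 + 10*o*y + y^3 + 2*y^2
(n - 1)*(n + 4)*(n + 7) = n^3 + 10*n^2 + 17*n - 28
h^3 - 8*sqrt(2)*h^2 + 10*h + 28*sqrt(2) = (h - 7*sqrt(2))*(h - 2*sqrt(2))*(h + sqrt(2))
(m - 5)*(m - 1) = m^2 - 6*m + 5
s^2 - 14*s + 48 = (s - 8)*(s - 6)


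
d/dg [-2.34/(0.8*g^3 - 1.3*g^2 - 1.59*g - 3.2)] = (5.616*g^2 - 6.084*g - 3.7206)/(-0.8*g^3 + 1.3*g^2 + 1.59*g + 3.2)^2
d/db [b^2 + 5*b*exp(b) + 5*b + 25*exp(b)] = 5*b*exp(b) + 2*b + 30*exp(b) + 5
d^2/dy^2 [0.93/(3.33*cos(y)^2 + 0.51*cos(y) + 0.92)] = (-41.250708*(1 - cos(y)^2)^2 - 4.738257*cos(y)^3 - 9.47065499999999*cos(y)^2 + 9.91287*cos(y) + 36.036198)/(3.33*cos(y)^2 + 0.51*cos(y) + 0.92)^3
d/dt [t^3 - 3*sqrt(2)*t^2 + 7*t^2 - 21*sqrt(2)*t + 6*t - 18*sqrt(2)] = 3*t^2 - 6*sqrt(2)*t + 14*t - 21*sqrt(2) + 6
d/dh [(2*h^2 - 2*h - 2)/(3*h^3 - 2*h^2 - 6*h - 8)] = 2*(-3*h^4 + 6*h^3 + h^2 - 20*h + 2)/(9*h^6 - 12*h^5 - 32*h^4 - 24*h^3 + 68*h^2 + 96*h + 64)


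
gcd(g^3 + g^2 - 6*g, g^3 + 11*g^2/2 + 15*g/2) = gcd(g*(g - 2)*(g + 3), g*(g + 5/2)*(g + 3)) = g^2 + 3*g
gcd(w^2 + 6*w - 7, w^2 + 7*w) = w + 7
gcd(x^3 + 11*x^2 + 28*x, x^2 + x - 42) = x + 7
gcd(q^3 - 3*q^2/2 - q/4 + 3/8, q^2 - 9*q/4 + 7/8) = q - 1/2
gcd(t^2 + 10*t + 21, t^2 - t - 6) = 1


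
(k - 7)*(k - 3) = k^2 - 10*k + 21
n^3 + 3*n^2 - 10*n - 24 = (n - 3)*(n + 2)*(n + 4)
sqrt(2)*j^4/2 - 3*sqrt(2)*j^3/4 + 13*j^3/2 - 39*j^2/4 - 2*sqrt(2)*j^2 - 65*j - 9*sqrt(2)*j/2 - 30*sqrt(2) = (j - 4)*(j + 5/2)*(j + 6*sqrt(2))*(sqrt(2)*j/2 + 1/2)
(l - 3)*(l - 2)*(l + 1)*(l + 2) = l^4 - 2*l^3 - 7*l^2 + 8*l + 12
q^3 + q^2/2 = q^2*(q + 1/2)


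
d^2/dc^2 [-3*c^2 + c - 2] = -6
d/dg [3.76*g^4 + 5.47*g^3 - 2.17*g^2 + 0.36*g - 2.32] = 15.04*g^3 + 16.41*g^2 - 4.34*g + 0.36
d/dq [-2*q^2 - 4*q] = -4*q - 4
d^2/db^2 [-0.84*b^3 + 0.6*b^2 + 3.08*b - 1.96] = 1.2 - 5.04*b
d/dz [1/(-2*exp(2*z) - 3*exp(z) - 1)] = (4*exp(z) + 3)*exp(z)/(2*exp(2*z) + 3*exp(z) + 1)^2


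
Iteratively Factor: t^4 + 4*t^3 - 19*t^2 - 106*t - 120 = (t + 2)*(t^3 + 2*t^2 - 23*t - 60) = (t - 5)*(t + 2)*(t^2 + 7*t + 12) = (t - 5)*(t + 2)*(t + 3)*(t + 4)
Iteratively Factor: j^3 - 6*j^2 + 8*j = (j - 4)*(j^2 - 2*j) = j*(j - 4)*(j - 2)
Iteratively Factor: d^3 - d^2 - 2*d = (d - 2)*(d^2 + d) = d*(d - 2)*(d + 1)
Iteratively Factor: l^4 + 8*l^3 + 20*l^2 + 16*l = (l + 2)*(l^3 + 6*l^2 + 8*l) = (l + 2)*(l + 4)*(l^2 + 2*l) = l*(l + 2)*(l + 4)*(l + 2)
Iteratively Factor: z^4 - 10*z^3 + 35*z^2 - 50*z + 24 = (z - 2)*(z^3 - 8*z^2 + 19*z - 12) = (z - 4)*(z - 2)*(z^2 - 4*z + 3) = (z - 4)*(z - 3)*(z - 2)*(z - 1)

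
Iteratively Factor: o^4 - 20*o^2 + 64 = (o + 4)*(o^3 - 4*o^2 - 4*o + 16) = (o - 2)*(o + 4)*(o^2 - 2*o - 8) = (o - 4)*(o - 2)*(o + 4)*(o + 2)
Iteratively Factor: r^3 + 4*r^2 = (r)*(r^2 + 4*r) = r^2*(r + 4)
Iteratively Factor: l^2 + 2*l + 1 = (l + 1)*(l + 1)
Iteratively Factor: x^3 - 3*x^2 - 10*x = (x + 2)*(x^2 - 5*x) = x*(x + 2)*(x - 5)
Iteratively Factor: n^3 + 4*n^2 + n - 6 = (n + 2)*(n^2 + 2*n - 3) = (n - 1)*(n + 2)*(n + 3)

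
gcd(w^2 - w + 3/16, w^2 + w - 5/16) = w - 1/4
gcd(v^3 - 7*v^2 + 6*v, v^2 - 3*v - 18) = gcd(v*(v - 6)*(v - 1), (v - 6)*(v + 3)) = v - 6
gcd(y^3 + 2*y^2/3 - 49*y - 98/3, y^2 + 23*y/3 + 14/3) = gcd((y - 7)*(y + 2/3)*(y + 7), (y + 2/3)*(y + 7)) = y^2 + 23*y/3 + 14/3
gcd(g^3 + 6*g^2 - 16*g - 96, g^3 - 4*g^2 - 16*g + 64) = g^2 - 16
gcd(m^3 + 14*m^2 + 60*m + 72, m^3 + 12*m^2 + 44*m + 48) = m^2 + 8*m + 12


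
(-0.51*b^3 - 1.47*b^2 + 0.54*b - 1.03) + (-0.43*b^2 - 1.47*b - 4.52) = -0.51*b^3 - 1.9*b^2 - 0.93*b - 5.55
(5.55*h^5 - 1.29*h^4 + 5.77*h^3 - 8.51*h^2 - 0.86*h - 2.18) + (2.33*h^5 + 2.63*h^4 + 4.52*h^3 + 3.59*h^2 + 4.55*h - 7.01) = 7.88*h^5 + 1.34*h^4 + 10.29*h^3 - 4.92*h^2 + 3.69*h - 9.19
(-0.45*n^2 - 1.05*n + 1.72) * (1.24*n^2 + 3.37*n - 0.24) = -0.558*n^4 - 2.8185*n^3 - 1.2977*n^2 + 6.0484*n - 0.4128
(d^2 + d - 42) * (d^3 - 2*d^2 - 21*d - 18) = d^5 - d^4 - 65*d^3 + 45*d^2 + 864*d + 756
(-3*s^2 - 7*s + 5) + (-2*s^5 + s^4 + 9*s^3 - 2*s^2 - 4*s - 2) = -2*s^5 + s^4 + 9*s^3 - 5*s^2 - 11*s + 3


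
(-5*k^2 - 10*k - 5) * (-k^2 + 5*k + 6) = 5*k^4 - 15*k^3 - 75*k^2 - 85*k - 30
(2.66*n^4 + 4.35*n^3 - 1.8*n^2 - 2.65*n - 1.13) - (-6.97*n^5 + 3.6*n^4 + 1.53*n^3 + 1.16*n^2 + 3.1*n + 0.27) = 6.97*n^5 - 0.94*n^4 + 2.82*n^3 - 2.96*n^2 - 5.75*n - 1.4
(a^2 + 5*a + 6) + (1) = a^2 + 5*a + 7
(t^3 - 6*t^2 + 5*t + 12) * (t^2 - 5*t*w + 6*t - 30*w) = t^5 - 5*t^4*w - 31*t^3 + 155*t^2*w + 42*t^2 - 210*t*w + 72*t - 360*w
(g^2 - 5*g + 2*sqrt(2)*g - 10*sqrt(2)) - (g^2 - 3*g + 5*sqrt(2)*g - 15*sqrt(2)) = -3*sqrt(2)*g - 2*g + 5*sqrt(2)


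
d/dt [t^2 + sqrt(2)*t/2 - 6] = 2*t + sqrt(2)/2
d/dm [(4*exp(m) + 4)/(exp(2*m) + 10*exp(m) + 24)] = 4*(-2*(exp(m) + 1)*(exp(m) + 5) + exp(2*m) + 10*exp(m) + 24)*exp(m)/(exp(2*m) + 10*exp(m) + 24)^2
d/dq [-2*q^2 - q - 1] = -4*q - 1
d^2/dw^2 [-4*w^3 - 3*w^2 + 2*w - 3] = -24*w - 6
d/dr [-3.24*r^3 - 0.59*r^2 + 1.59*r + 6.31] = -9.72*r^2 - 1.18*r + 1.59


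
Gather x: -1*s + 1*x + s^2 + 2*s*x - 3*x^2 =s^2 - s - 3*x^2 + x*(2*s + 1)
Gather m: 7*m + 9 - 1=7*m + 8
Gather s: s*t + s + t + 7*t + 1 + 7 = s*(t + 1) + 8*t + 8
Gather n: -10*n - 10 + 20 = 10 - 10*n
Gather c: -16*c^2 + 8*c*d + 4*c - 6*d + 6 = -16*c^2 + c*(8*d + 4) - 6*d + 6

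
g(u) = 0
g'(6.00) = 0.00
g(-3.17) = 0.00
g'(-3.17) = 0.00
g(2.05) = 0.00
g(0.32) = 0.00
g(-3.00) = 0.00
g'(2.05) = 0.00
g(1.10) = 0.00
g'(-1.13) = 0.00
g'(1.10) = 0.00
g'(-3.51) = 0.00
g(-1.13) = 0.00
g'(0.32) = 0.00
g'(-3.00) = 0.00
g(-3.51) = 0.00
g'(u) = 0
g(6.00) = 0.00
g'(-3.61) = 0.00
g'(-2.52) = 0.00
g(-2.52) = 0.00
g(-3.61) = 0.00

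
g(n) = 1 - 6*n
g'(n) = -6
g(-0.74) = 5.44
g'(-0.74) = -6.00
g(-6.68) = 41.08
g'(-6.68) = -6.00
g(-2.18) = 14.08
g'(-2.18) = -6.00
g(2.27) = -12.62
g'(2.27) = -6.00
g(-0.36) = 3.16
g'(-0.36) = -6.00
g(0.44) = -1.64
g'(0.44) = -6.00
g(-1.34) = 9.04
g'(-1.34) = -6.00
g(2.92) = -16.52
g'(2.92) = -6.00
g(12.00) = -71.00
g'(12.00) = -6.00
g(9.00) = -53.00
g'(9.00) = -6.00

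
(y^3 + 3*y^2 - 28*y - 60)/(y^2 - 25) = (y^2 + 8*y + 12)/(y + 5)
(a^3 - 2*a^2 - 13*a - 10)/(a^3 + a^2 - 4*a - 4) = (a - 5)/(a - 2)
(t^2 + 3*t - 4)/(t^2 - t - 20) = (t - 1)/(t - 5)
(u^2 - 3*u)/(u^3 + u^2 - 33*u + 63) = u/(u^2 + 4*u - 21)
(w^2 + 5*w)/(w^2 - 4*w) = (w + 5)/(w - 4)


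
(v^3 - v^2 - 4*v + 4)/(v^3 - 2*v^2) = (v^2 + v - 2)/v^2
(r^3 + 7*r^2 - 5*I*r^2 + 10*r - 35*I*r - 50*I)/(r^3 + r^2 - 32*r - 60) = (r - 5*I)/(r - 6)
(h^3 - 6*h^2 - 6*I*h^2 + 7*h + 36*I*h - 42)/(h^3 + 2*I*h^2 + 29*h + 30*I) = (h^2 - h*(6 + 7*I) + 42*I)/(h^2 + I*h + 30)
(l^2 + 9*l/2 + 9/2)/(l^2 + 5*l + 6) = (l + 3/2)/(l + 2)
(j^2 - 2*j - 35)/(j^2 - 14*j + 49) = (j + 5)/(j - 7)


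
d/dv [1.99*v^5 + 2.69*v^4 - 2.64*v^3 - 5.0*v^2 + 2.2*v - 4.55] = 9.95*v^4 + 10.76*v^3 - 7.92*v^2 - 10.0*v + 2.2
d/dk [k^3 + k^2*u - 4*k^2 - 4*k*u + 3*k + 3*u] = 3*k^2 + 2*k*u - 8*k - 4*u + 3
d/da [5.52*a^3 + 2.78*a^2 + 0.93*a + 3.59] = 16.56*a^2 + 5.56*a + 0.93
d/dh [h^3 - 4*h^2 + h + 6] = 3*h^2 - 8*h + 1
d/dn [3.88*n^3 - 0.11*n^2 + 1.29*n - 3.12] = 11.64*n^2 - 0.22*n + 1.29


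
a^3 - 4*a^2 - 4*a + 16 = (a - 4)*(a - 2)*(a + 2)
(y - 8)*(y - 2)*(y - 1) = y^3 - 11*y^2 + 26*y - 16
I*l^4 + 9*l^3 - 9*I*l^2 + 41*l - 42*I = (l - 7*I)*(l - 3*I)*(l + 2*I)*(I*l + 1)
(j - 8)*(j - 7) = j^2 - 15*j + 56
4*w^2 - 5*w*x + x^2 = (-4*w + x)*(-w + x)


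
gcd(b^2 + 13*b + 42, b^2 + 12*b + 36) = b + 6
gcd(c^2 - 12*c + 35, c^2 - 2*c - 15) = c - 5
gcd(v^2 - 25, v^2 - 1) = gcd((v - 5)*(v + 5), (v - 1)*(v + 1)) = 1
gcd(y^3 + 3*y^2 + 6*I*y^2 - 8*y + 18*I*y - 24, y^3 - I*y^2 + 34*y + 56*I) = y^2 + 6*I*y - 8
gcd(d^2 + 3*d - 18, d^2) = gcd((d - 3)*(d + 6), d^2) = 1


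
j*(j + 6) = j^2 + 6*j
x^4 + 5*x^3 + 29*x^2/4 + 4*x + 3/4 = (x + 1/2)^2*(x + 1)*(x + 3)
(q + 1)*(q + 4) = q^2 + 5*q + 4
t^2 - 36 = (t - 6)*(t + 6)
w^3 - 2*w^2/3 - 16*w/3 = w*(w - 8/3)*(w + 2)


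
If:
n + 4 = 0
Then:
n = -4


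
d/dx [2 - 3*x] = -3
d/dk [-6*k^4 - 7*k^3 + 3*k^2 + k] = -24*k^3 - 21*k^2 + 6*k + 1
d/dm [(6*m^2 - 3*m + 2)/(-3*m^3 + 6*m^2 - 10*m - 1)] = (18*m^4 - 18*m^3 - 24*m^2 - 36*m + 23)/(9*m^6 - 36*m^5 + 96*m^4 - 114*m^3 + 88*m^2 + 20*m + 1)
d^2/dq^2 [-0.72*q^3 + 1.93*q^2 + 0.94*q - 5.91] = 3.86 - 4.32*q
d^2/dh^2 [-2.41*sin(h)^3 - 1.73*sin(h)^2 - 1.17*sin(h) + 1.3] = 2.9775*sin(h) - 5.4225*sin(3*h) - 3.46*cos(2*h)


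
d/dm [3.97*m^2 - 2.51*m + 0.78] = 7.94*m - 2.51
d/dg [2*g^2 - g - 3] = 4*g - 1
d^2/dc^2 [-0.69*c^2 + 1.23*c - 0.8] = -1.38000000000000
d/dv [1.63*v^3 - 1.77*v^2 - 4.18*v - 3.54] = 4.89*v^2 - 3.54*v - 4.18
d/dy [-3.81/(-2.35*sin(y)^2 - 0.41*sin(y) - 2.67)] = -(17.907*sin(y) + 1.5621)*cos(y)/(2.35*sin(y)^2 + 0.41*sin(y) + 2.67)^2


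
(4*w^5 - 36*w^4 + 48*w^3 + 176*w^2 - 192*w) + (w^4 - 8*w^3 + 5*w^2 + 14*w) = 4*w^5 - 35*w^4 + 40*w^3 + 181*w^2 - 178*w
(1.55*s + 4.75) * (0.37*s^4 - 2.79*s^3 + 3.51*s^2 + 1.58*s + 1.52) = 0.5735*s^5 - 2.567*s^4 - 7.812*s^3 + 19.1215*s^2 + 9.861*s + 7.22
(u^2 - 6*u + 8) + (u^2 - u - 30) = 2*u^2 - 7*u - 22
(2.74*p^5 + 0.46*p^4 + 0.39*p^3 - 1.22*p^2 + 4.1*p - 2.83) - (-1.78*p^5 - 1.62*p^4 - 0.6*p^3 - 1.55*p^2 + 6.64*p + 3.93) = 4.52*p^5 + 2.08*p^4 + 0.99*p^3 + 0.33*p^2 - 2.54*p - 6.76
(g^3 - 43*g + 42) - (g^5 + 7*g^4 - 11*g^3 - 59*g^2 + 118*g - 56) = -g^5 - 7*g^4 + 12*g^3 + 59*g^2 - 161*g + 98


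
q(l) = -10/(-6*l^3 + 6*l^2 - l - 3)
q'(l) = -10*(18*l^2 - 12*l + 1)/(-6*l^3 + 6*l^2 - l - 3)^2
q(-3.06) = -0.04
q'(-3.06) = -0.04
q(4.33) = 0.03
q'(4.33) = -0.02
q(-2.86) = -0.05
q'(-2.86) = -0.05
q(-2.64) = -0.07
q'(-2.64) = -0.07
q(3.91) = 0.04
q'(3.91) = -0.03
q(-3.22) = -0.04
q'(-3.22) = -0.03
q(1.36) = 1.20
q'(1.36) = -2.57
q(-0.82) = -1.94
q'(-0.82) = -8.61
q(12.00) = 0.00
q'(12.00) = 0.00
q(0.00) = 3.33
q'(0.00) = -1.11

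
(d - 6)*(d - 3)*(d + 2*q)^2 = d^4 + 4*d^3*q - 9*d^3 + 4*d^2*q^2 - 36*d^2*q + 18*d^2 - 36*d*q^2 + 72*d*q + 72*q^2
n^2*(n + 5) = n^3 + 5*n^2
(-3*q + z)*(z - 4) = -3*q*z + 12*q + z^2 - 4*z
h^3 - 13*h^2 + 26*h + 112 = (h - 8)*(h - 7)*(h + 2)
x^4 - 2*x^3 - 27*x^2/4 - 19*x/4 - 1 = (x - 4)*(x + 1/2)^2*(x + 1)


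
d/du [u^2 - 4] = 2*u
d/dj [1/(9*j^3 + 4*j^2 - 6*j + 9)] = (-27*j^2 - 8*j + 6)/(9*j^3 + 4*j^2 - 6*j + 9)^2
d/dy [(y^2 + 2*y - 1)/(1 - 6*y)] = 2*(-3*y^2 + y - 2)/(36*y^2 - 12*y + 1)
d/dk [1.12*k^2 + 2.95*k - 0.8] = 2.24*k + 2.95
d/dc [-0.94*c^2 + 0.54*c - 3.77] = 0.54 - 1.88*c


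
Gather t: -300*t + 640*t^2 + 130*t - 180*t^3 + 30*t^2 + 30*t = -180*t^3 + 670*t^2 - 140*t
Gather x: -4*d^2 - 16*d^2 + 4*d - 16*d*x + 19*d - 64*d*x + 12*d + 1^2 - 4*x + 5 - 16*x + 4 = -20*d^2 + 35*d + x*(-80*d - 20) + 10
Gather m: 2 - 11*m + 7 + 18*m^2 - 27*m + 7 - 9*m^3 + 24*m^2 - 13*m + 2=-9*m^3 + 42*m^2 - 51*m + 18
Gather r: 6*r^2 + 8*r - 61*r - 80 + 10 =6*r^2 - 53*r - 70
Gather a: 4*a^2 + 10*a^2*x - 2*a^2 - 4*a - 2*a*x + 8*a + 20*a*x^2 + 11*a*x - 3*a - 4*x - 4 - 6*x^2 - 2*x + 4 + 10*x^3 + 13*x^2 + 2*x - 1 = a^2*(10*x + 2) + a*(20*x^2 + 9*x + 1) + 10*x^3 + 7*x^2 - 4*x - 1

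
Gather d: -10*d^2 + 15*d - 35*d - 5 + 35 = -10*d^2 - 20*d + 30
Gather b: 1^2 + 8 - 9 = 0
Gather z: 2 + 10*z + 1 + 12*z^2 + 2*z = 12*z^2 + 12*z + 3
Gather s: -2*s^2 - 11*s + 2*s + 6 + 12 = -2*s^2 - 9*s + 18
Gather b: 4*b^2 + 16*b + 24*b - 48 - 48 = 4*b^2 + 40*b - 96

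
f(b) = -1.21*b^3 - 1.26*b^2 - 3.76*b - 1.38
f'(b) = -3.63*b^2 - 2.52*b - 3.76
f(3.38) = -75.21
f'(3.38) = -53.75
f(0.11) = -1.81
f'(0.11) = -4.08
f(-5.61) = 193.69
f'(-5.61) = -103.87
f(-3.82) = 62.05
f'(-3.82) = -47.10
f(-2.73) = 24.11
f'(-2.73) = -23.93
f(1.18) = -9.56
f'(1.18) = -11.79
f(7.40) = -588.52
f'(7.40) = -221.19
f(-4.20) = 81.83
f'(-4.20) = -57.21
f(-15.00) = 3855.27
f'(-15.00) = -782.71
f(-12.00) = 1953.18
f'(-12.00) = -496.24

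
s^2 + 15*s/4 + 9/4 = (s + 3/4)*(s + 3)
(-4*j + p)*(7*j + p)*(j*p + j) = -28*j^3*p - 28*j^3 + 3*j^2*p^2 + 3*j^2*p + j*p^3 + j*p^2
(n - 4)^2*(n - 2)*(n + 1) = n^4 - 9*n^3 + 22*n^2 - 32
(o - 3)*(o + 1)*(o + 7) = o^3 + 5*o^2 - 17*o - 21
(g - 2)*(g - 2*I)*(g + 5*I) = g^3 - 2*g^2 + 3*I*g^2 + 10*g - 6*I*g - 20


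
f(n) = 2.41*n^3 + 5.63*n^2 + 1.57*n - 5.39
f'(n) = 7.23*n^2 + 11.26*n + 1.57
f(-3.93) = -70.89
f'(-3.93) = 68.98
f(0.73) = -0.31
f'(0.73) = 13.64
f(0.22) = -4.75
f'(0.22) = 4.40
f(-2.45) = -10.88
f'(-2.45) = 17.38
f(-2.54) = -12.55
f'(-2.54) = 19.61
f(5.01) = 446.85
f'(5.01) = 239.46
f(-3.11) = -28.31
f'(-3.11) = 36.48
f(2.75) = 91.62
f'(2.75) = 87.21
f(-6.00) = -332.69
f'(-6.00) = 194.29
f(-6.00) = -332.69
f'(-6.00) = 194.29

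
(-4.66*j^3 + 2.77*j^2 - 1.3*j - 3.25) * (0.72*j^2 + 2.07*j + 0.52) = -3.3552*j^5 - 7.6518*j^4 + 2.3747*j^3 - 3.5906*j^2 - 7.4035*j - 1.69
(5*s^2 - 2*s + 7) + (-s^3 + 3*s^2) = -s^3 + 8*s^2 - 2*s + 7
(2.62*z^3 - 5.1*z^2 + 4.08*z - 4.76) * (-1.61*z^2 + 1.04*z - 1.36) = -4.2182*z^5 + 10.9358*z^4 - 15.436*z^3 + 18.8428*z^2 - 10.4992*z + 6.4736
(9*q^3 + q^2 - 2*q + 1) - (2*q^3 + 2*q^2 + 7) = 7*q^3 - q^2 - 2*q - 6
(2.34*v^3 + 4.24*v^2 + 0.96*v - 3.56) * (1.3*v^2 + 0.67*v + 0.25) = 3.042*v^5 + 7.0798*v^4 + 4.6738*v^3 - 2.9248*v^2 - 2.1452*v - 0.89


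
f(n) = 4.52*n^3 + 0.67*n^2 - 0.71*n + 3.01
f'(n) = 13.56*n^2 + 1.34*n - 0.71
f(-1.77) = -18.70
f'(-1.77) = 39.40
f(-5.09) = -572.08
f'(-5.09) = 343.78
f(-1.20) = -2.98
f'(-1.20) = 17.21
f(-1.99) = -28.54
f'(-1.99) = 50.32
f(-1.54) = -10.82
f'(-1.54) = 29.39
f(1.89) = 34.58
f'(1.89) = 50.26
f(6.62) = 1339.00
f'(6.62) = 602.42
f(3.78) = 254.03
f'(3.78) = 198.11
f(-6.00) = -944.93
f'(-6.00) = 479.41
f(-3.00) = -110.87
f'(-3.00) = 117.31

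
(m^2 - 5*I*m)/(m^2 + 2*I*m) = (m - 5*I)/(m + 2*I)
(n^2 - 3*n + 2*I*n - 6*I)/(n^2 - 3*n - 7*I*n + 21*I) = (n + 2*I)/(n - 7*I)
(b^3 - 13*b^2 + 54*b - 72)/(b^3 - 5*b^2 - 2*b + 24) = (b - 6)/(b + 2)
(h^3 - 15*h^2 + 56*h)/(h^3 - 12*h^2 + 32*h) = (h - 7)/(h - 4)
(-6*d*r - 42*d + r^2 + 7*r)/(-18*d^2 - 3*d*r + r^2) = (r + 7)/(3*d + r)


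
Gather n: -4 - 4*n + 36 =32 - 4*n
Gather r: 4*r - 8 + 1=4*r - 7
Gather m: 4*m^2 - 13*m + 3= 4*m^2 - 13*m + 3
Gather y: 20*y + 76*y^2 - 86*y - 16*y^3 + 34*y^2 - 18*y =-16*y^3 + 110*y^2 - 84*y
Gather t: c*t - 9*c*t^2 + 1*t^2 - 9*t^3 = c*t - 9*t^3 + t^2*(1 - 9*c)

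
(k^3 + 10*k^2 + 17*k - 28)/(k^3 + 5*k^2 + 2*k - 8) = (k + 7)/(k + 2)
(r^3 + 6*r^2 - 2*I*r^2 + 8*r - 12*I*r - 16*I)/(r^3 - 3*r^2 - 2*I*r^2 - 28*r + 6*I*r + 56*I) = (r + 2)/(r - 7)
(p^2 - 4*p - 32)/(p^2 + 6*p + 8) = (p - 8)/(p + 2)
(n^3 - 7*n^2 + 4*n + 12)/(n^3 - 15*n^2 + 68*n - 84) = (n + 1)/(n - 7)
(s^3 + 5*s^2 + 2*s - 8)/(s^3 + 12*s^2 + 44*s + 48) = (s - 1)/(s + 6)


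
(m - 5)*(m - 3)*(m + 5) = m^3 - 3*m^2 - 25*m + 75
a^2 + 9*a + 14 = (a + 2)*(a + 7)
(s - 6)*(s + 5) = s^2 - s - 30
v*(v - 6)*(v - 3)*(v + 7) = v^4 - 2*v^3 - 45*v^2 + 126*v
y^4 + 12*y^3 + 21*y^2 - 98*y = y*(y - 2)*(y + 7)^2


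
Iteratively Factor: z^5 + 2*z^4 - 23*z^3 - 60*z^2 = (z + 3)*(z^4 - z^3 - 20*z^2) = z*(z + 3)*(z^3 - z^2 - 20*z) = z*(z + 3)*(z + 4)*(z^2 - 5*z) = z^2*(z + 3)*(z + 4)*(z - 5)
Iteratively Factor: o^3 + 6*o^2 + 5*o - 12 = (o - 1)*(o^2 + 7*o + 12) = (o - 1)*(o + 3)*(o + 4)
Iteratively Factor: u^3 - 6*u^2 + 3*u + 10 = (u + 1)*(u^2 - 7*u + 10) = (u - 5)*(u + 1)*(u - 2)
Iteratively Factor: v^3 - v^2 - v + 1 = (v + 1)*(v^2 - 2*v + 1) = (v - 1)*(v + 1)*(v - 1)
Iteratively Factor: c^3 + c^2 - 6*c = (c)*(c^2 + c - 6) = c*(c - 2)*(c + 3)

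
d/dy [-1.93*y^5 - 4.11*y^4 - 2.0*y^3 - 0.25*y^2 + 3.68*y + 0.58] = -9.65*y^4 - 16.44*y^3 - 6.0*y^2 - 0.5*y + 3.68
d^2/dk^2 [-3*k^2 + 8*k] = -6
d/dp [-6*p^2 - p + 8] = -12*p - 1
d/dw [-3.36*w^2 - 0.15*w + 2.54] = -6.72*w - 0.15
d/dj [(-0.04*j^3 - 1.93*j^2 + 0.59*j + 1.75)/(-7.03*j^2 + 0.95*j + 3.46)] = (0.2812*j^4 - 0.0760000000000005*j^3 + 1.899*j^2 + 11.2494*j + 0.3789)/(49.4209*j^4 - 13.357*j^3 - 47.7451*j^2 + 6.574*j + 11.9716)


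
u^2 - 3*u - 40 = (u - 8)*(u + 5)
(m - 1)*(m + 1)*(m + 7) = m^3 + 7*m^2 - m - 7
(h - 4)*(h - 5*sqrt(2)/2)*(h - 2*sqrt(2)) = h^3 - 9*sqrt(2)*h^2/2 - 4*h^2 + 10*h + 18*sqrt(2)*h - 40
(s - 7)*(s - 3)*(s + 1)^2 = s^4 - 8*s^3 + 2*s^2 + 32*s + 21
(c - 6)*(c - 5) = c^2 - 11*c + 30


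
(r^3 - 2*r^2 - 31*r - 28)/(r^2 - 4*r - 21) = (r^2 + 5*r + 4)/(r + 3)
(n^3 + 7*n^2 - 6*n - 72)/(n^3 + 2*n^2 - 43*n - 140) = (n^2 + 3*n - 18)/(n^2 - 2*n - 35)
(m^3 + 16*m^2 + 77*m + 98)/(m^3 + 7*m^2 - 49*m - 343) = (m + 2)/(m - 7)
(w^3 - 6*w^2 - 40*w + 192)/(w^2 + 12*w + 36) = (w^2 - 12*w + 32)/(w + 6)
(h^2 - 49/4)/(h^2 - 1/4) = (4*h^2 - 49)/(4*h^2 - 1)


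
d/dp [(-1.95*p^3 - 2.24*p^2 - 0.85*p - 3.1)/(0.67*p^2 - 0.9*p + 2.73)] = (-1.3065*p^4 + 3.51*p^3 - 13.385*p^2 - 8.0764*p - 5.1105)/(0.4489*p^4 - 1.206*p^3 + 4.4682*p^2 - 4.914*p + 7.4529)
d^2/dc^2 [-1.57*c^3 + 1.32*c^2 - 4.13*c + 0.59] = 2.64 - 9.42*c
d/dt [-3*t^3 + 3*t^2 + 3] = 3*t*(2 - 3*t)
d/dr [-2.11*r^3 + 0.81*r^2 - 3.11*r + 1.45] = -6.33*r^2 + 1.62*r - 3.11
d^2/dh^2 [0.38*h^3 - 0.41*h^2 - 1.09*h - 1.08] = 2.28*h - 0.82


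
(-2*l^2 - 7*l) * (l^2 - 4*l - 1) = -2*l^4 + l^3 + 30*l^2 + 7*l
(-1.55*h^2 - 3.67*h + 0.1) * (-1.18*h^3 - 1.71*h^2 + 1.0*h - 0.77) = 1.829*h^5 + 6.9811*h^4 + 4.6077*h^3 - 2.6475*h^2 + 2.9259*h - 0.077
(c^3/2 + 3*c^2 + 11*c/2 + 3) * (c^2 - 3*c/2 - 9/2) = c^5/2 + 9*c^4/4 - 5*c^3/4 - 75*c^2/4 - 117*c/4 - 27/2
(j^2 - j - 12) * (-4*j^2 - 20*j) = -4*j^4 - 16*j^3 + 68*j^2 + 240*j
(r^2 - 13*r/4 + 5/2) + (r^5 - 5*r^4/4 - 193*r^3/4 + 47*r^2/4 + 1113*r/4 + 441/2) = r^5 - 5*r^4/4 - 193*r^3/4 + 51*r^2/4 + 275*r + 223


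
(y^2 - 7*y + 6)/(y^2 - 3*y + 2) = (y - 6)/(y - 2)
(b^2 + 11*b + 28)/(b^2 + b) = (b^2 + 11*b + 28)/(b*(b + 1))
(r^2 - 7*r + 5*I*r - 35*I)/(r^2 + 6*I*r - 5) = (r - 7)/(r + I)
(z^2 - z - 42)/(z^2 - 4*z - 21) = (z + 6)/(z + 3)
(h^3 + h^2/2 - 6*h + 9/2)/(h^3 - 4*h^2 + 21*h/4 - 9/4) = 2*(h + 3)/(2*h - 3)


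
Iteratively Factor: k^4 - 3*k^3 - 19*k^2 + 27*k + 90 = (k - 3)*(k^3 - 19*k - 30) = (k - 5)*(k - 3)*(k^2 + 5*k + 6) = (k - 5)*(k - 3)*(k + 2)*(k + 3)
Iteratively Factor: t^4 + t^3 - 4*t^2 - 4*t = (t - 2)*(t^3 + 3*t^2 + 2*t) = (t - 2)*(t + 2)*(t^2 + t) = t*(t - 2)*(t + 2)*(t + 1)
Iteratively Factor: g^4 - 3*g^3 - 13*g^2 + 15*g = (g + 3)*(g^3 - 6*g^2 + 5*g) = (g - 1)*(g + 3)*(g^2 - 5*g) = g*(g - 1)*(g + 3)*(g - 5)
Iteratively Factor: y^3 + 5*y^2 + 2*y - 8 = (y + 2)*(y^2 + 3*y - 4) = (y - 1)*(y + 2)*(y + 4)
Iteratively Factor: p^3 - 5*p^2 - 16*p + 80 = (p - 4)*(p^2 - p - 20) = (p - 5)*(p - 4)*(p + 4)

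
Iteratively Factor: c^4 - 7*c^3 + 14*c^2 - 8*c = (c - 1)*(c^3 - 6*c^2 + 8*c) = c*(c - 1)*(c^2 - 6*c + 8) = c*(c - 2)*(c - 1)*(c - 4)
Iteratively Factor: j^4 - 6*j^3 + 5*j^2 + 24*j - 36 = (j - 2)*(j^3 - 4*j^2 - 3*j + 18) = (j - 3)*(j - 2)*(j^2 - j - 6) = (j - 3)^2*(j - 2)*(j + 2)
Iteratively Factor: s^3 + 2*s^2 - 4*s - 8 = (s + 2)*(s^2 - 4) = (s - 2)*(s + 2)*(s + 2)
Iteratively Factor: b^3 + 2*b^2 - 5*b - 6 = (b + 1)*(b^2 + b - 6) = (b - 2)*(b + 1)*(b + 3)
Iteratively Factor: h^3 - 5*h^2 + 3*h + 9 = (h - 3)*(h^2 - 2*h - 3) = (h - 3)^2*(h + 1)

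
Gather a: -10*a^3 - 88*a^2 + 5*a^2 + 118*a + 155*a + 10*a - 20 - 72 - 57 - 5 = -10*a^3 - 83*a^2 + 283*a - 154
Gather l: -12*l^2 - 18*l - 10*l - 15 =-12*l^2 - 28*l - 15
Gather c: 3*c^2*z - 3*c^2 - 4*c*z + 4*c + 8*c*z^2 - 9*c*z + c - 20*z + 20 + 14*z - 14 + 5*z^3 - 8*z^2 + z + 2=c^2*(3*z - 3) + c*(8*z^2 - 13*z + 5) + 5*z^3 - 8*z^2 - 5*z + 8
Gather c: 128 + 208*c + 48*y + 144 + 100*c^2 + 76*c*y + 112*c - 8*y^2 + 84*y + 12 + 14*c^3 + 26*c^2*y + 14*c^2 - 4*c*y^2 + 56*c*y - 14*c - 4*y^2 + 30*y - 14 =14*c^3 + c^2*(26*y + 114) + c*(-4*y^2 + 132*y + 306) - 12*y^2 + 162*y + 270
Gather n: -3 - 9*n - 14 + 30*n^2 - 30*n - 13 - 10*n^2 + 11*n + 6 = 20*n^2 - 28*n - 24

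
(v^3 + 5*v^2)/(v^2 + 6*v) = v*(v + 5)/(v + 6)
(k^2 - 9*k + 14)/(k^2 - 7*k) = (k - 2)/k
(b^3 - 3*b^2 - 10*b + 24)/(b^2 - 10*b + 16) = (b^2 - b - 12)/(b - 8)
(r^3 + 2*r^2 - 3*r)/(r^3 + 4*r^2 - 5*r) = (r + 3)/(r + 5)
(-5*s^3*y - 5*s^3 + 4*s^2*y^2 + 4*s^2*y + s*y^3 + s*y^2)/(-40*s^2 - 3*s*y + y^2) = s*(-s*y - s + y^2 + y)/(-8*s + y)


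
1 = 1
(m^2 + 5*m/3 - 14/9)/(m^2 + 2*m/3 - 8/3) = (9*m^2 + 15*m - 14)/(3*(3*m^2 + 2*m - 8))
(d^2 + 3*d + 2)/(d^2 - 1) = (d + 2)/(d - 1)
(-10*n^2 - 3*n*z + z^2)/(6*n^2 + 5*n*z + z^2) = (-5*n + z)/(3*n + z)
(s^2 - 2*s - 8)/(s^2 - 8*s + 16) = (s + 2)/(s - 4)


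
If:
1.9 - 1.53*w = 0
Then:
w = 1.24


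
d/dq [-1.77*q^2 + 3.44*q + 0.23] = 3.44 - 3.54*q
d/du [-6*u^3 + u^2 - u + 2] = -18*u^2 + 2*u - 1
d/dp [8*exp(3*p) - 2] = 24*exp(3*p)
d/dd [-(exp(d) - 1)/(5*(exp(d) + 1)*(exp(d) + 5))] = (exp(2*d) - 2*exp(d) - 11)*exp(d)/(5*(exp(4*d) + 12*exp(3*d) + 46*exp(2*d) + 60*exp(d) + 25))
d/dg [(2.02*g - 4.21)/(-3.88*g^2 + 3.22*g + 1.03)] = (7.8376*g^2 - 32.6696*g + 15.6368)/(15.0544*g^4 - 24.9872*g^3 + 2.3756*g^2 + 6.6332*g + 1.0609)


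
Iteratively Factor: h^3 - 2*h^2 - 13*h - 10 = (h + 1)*(h^2 - 3*h - 10) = (h + 1)*(h + 2)*(h - 5)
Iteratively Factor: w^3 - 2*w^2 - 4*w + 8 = (w + 2)*(w^2 - 4*w + 4) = (w - 2)*(w + 2)*(w - 2)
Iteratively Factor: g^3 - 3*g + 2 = (g - 1)*(g^2 + g - 2) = (g - 1)^2*(g + 2)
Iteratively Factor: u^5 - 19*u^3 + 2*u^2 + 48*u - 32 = (u + 2)*(u^4 - 2*u^3 - 15*u^2 + 32*u - 16) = (u - 4)*(u + 2)*(u^3 + 2*u^2 - 7*u + 4) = (u - 4)*(u + 2)*(u + 4)*(u^2 - 2*u + 1) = (u - 4)*(u - 1)*(u + 2)*(u + 4)*(u - 1)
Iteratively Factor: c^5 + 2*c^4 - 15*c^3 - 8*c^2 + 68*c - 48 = (c + 4)*(c^4 - 2*c^3 - 7*c^2 + 20*c - 12) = (c - 1)*(c + 4)*(c^3 - c^2 - 8*c + 12) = (c - 2)*(c - 1)*(c + 4)*(c^2 + c - 6) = (c - 2)*(c - 1)*(c + 3)*(c + 4)*(c - 2)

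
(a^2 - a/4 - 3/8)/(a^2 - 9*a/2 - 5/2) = (a - 3/4)/(a - 5)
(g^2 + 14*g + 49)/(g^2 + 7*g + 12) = (g^2 + 14*g + 49)/(g^2 + 7*g + 12)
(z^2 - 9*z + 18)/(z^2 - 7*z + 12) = (z - 6)/(z - 4)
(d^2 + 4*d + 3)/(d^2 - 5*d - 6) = (d + 3)/(d - 6)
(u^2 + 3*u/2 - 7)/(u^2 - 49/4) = 2*(u - 2)/(2*u - 7)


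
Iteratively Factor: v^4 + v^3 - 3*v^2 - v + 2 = (v + 1)*(v^3 - 3*v + 2) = (v - 1)*(v + 1)*(v^2 + v - 2) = (v - 1)*(v + 1)*(v + 2)*(v - 1)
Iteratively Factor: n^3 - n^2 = (n - 1)*(n^2) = n*(n - 1)*(n)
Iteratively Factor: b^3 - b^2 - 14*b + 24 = (b - 2)*(b^2 + b - 12) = (b - 3)*(b - 2)*(b + 4)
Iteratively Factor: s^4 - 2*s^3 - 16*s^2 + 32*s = (s)*(s^3 - 2*s^2 - 16*s + 32) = s*(s - 2)*(s^2 - 16) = s*(s - 2)*(s + 4)*(s - 4)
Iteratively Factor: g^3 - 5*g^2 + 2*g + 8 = (g - 2)*(g^2 - 3*g - 4) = (g - 2)*(g + 1)*(g - 4)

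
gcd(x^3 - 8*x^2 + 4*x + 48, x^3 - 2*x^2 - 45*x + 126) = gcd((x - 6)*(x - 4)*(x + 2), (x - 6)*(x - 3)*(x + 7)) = x - 6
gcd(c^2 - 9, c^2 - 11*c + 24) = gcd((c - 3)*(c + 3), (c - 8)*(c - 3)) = c - 3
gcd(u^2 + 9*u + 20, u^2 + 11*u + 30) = u + 5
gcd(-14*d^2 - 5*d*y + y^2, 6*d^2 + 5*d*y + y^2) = 2*d + y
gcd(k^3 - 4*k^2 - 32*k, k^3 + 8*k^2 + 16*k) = k^2 + 4*k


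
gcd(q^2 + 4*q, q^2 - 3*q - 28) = q + 4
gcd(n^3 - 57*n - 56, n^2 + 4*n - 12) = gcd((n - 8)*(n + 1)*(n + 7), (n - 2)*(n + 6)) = 1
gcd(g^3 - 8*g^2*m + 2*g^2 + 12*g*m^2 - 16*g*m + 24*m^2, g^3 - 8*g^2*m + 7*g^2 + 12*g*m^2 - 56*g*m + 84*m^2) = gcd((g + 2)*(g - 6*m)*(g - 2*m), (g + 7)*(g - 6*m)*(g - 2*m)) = g^2 - 8*g*m + 12*m^2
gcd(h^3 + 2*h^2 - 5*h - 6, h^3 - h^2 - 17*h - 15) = h^2 + 4*h + 3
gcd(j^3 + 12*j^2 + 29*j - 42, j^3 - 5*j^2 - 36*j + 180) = j + 6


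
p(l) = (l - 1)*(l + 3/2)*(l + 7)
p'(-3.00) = -16.00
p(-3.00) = 24.00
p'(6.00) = 200.00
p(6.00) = 487.50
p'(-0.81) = -8.18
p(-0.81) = -7.73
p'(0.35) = 7.62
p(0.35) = -8.84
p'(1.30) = 26.57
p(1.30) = 6.97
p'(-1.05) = -10.44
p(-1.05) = -5.49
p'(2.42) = 55.87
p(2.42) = 52.44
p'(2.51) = 58.55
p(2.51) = 57.58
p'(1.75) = 37.44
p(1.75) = 21.33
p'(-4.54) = -4.27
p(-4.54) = 41.43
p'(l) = (l - 1)*(l + 3/2) + (l - 1)*(l + 7) + (l + 3/2)*(l + 7) = 3*l^2 + 15*l + 2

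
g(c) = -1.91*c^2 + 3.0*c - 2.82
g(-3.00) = -29.01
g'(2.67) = -7.20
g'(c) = 3.0 - 3.82*c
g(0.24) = -2.21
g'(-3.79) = 17.48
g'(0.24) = 2.08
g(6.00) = -53.58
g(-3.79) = -41.63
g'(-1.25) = 7.78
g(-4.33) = -51.62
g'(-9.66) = 39.90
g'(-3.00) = 14.46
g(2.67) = -8.43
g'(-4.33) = 19.54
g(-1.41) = -10.85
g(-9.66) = -210.03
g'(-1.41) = 8.39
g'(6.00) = -19.92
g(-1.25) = -9.55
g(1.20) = -1.97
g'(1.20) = -1.58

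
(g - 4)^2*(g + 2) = g^3 - 6*g^2 + 32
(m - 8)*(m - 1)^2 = m^3 - 10*m^2 + 17*m - 8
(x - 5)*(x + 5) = x^2 - 25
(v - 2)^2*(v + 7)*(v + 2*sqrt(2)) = v^4 + 2*sqrt(2)*v^3 + 3*v^3 - 24*v^2 + 6*sqrt(2)*v^2 - 48*sqrt(2)*v + 28*v + 56*sqrt(2)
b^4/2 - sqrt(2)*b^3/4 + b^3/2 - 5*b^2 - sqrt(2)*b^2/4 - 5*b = b*(b/2 + 1/2)*(b - 5*sqrt(2)/2)*(b + 2*sqrt(2))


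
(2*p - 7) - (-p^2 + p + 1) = p^2 + p - 8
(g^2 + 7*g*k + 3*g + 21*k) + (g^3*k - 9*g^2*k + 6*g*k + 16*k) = g^3*k - 9*g^2*k + g^2 + 13*g*k + 3*g + 37*k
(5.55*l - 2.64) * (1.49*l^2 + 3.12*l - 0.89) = 8.2695*l^3 + 13.3824*l^2 - 13.1763*l + 2.3496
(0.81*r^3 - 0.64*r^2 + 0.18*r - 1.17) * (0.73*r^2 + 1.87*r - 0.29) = 0.5913*r^5 + 1.0475*r^4 - 1.3003*r^3 - 0.3319*r^2 - 2.2401*r + 0.3393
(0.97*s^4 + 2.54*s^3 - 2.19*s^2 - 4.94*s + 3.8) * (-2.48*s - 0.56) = -2.4056*s^5 - 6.8424*s^4 + 4.0088*s^3 + 13.4776*s^2 - 6.6576*s - 2.128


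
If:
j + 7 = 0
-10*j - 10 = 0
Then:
No Solution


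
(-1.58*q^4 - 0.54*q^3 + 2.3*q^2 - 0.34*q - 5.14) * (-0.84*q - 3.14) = 1.3272*q^5 + 5.4148*q^4 - 0.236399999999999*q^3 - 6.9364*q^2 + 5.3852*q + 16.1396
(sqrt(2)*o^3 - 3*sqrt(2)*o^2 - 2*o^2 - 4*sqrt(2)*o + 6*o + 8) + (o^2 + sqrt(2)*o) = sqrt(2)*o^3 - 3*sqrt(2)*o^2 - o^2 - 3*sqrt(2)*o + 6*o + 8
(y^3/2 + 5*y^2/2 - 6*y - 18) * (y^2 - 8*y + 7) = y^5/2 - 3*y^4/2 - 45*y^3/2 + 95*y^2/2 + 102*y - 126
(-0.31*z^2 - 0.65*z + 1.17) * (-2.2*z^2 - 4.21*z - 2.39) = 0.682*z^4 + 2.7351*z^3 + 0.9034*z^2 - 3.3722*z - 2.7963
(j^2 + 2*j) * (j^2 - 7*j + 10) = j^4 - 5*j^3 - 4*j^2 + 20*j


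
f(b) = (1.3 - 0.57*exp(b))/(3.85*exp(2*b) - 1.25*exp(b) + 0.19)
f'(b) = (1.3 - 0.57*exp(b))*(-7.7*exp(2*b) + 1.25*exp(b))/(3.85*exp(2*b) - 1.25*exp(b) + 0.19)^2 - 0.57*exp(b)/(3.85*exp(2*b) - 1.25*exp(b) + 0.19)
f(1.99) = -0.01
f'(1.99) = 0.01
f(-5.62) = 7.00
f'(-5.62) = 0.16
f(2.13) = -0.01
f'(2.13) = 0.01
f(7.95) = -0.00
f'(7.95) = 0.00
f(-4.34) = 7.41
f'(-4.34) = 0.59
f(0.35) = 0.08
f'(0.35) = -0.31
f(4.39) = -0.00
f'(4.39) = 0.00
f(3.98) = -0.00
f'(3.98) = 0.00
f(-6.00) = 6.95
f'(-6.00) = 0.11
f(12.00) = 0.00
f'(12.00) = 0.00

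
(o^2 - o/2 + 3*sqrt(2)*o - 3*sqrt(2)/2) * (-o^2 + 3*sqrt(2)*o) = -o^4 + o^3/2 + 18*o^2 - 9*o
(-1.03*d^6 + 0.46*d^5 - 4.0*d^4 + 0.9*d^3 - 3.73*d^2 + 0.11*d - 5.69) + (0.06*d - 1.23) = -1.03*d^6 + 0.46*d^5 - 4.0*d^4 + 0.9*d^3 - 3.73*d^2 + 0.17*d - 6.92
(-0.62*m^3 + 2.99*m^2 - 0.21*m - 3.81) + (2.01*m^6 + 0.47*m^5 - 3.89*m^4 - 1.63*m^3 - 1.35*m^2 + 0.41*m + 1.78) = 2.01*m^6 + 0.47*m^5 - 3.89*m^4 - 2.25*m^3 + 1.64*m^2 + 0.2*m - 2.03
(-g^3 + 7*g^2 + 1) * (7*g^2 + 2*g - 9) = -7*g^5 + 47*g^4 + 23*g^3 - 56*g^2 + 2*g - 9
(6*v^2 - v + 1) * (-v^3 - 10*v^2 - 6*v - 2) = -6*v^5 - 59*v^4 - 27*v^3 - 16*v^2 - 4*v - 2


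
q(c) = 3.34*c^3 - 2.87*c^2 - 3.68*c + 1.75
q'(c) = 10.02*c^2 - 5.74*c - 3.68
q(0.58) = -0.70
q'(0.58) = -3.64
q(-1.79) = -20.01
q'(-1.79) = 38.70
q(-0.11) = 2.12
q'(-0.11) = -2.93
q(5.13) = 358.26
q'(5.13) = 230.57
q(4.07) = 164.41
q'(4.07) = 138.94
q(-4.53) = -350.96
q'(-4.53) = 227.94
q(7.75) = 1355.57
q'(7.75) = 553.66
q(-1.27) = -5.05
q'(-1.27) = 19.77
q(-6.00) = -800.93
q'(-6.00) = 391.48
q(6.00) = 597.79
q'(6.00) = 322.60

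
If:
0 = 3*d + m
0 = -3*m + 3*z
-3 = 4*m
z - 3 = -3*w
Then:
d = 1/4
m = -3/4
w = 5/4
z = -3/4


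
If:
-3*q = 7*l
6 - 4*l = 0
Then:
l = 3/2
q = -7/2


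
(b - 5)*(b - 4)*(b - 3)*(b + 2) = b^4 - 10*b^3 + 23*b^2 + 34*b - 120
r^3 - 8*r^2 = r^2*(r - 8)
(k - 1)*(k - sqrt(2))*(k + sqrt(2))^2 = k^4 - k^3 + sqrt(2)*k^3 - 2*k^2 - sqrt(2)*k^2 - 2*sqrt(2)*k + 2*k + 2*sqrt(2)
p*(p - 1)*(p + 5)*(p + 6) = p^4 + 10*p^3 + 19*p^2 - 30*p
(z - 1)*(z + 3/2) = z^2 + z/2 - 3/2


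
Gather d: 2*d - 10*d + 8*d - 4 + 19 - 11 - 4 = 0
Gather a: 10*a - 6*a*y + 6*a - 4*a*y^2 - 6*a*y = a*(-4*y^2 - 12*y + 16)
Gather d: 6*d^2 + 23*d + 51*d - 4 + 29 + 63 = 6*d^2 + 74*d + 88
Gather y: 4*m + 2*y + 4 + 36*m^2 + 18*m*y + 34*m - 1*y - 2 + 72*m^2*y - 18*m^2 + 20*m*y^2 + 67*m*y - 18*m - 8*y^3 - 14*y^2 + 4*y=18*m^2 + 20*m - 8*y^3 + y^2*(20*m - 14) + y*(72*m^2 + 85*m + 5) + 2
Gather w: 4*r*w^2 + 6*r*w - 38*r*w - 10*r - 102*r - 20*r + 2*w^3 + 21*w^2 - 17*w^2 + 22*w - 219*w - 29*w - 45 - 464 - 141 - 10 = -132*r + 2*w^3 + w^2*(4*r + 4) + w*(-32*r - 226) - 660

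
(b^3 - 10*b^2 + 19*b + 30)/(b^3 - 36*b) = (b^2 - 4*b - 5)/(b*(b + 6))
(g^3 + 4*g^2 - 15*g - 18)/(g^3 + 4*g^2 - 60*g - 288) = (g^2 - 2*g - 3)/(g^2 - 2*g - 48)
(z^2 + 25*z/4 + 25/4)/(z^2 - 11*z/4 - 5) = (z + 5)/(z - 4)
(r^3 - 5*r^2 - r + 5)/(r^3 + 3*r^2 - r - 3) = (r - 5)/(r + 3)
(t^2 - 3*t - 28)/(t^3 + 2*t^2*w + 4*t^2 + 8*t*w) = (t - 7)/(t*(t + 2*w))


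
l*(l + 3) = l^2 + 3*l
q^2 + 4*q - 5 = (q - 1)*(q + 5)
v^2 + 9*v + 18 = (v + 3)*(v + 6)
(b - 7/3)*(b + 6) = b^2 + 11*b/3 - 14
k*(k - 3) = k^2 - 3*k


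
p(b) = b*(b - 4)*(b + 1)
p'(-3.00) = 41.00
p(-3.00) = -42.00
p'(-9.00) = 293.00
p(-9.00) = -936.00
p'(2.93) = 4.17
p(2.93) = -12.32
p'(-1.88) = 17.88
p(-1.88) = -9.73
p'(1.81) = -5.03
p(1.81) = -11.14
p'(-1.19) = 7.39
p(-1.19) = -1.17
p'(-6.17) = 147.23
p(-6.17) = -324.41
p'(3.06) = 5.73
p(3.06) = -11.68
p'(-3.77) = 61.26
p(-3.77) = -81.14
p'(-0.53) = 0.02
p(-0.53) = 1.13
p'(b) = b*(b - 4) + b*(b + 1) + (b - 4)*(b + 1)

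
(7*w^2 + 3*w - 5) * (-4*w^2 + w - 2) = -28*w^4 - 5*w^3 + 9*w^2 - 11*w + 10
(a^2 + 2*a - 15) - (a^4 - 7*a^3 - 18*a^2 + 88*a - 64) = -a^4 + 7*a^3 + 19*a^2 - 86*a + 49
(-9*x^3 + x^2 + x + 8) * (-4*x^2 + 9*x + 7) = 36*x^5 - 85*x^4 - 58*x^3 - 16*x^2 + 79*x + 56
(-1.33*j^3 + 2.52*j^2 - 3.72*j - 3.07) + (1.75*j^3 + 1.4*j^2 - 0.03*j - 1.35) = 0.42*j^3 + 3.92*j^2 - 3.75*j - 4.42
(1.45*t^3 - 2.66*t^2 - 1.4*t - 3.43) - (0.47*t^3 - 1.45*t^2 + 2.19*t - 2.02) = 0.98*t^3 - 1.21*t^2 - 3.59*t - 1.41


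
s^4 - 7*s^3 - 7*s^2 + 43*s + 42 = (s - 7)*(s - 3)*(s + 1)*(s + 2)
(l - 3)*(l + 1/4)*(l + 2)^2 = l^4 + 5*l^3/4 - 31*l^2/4 - 14*l - 3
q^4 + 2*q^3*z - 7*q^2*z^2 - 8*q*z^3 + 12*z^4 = (q - 2*z)*(q - z)*(q + 2*z)*(q + 3*z)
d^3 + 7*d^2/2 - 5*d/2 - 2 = (d - 1)*(d + 1/2)*(d + 4)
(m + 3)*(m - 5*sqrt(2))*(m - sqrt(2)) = m^3 - 6*sqrt(2)*m^2 + 3*m^2 - 18*sqrt(2)*m + 10*m + 30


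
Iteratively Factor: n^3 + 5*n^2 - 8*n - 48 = (n + 4)*(n^2 + n - 12) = (n - 3)*(n + 4)*(n + 4)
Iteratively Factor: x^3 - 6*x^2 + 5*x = (x)*(x^2 - 6*x + 5) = x*(x - 1)*(x - 5)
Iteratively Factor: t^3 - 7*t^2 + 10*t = (t - 5)*(t^2 - 2*t) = (t - 5)*(t - 2)*(t)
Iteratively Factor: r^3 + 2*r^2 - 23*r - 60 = (r + 4)*(r^2 - 2*r - 15) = (r + 3)*(r + 4)*(r - 5)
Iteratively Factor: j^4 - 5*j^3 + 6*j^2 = (j)*(j^3 - 5*j^2 + 6*j) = j*(j - 2)*(j^2 - 3*j) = j^2*(j - 2)*(j - 3)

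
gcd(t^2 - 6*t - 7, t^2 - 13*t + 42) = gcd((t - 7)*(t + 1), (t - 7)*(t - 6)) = t - 7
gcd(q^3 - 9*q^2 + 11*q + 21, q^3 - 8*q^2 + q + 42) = q^2 - 10*q + 21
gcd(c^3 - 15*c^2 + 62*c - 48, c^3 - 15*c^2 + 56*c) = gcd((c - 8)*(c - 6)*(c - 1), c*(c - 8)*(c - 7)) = c - 8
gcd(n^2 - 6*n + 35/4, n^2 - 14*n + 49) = 1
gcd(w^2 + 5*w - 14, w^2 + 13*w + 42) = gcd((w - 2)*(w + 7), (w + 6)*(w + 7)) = w + 7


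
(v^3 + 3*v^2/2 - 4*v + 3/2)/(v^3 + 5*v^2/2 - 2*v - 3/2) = (2*v - 1)/(2*v + 1)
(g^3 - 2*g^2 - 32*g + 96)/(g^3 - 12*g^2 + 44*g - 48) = (g^2 + 2*g - 24)/(g^2 - 8*g + 12)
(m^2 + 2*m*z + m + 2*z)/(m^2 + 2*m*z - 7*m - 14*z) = (m + 1)/(m - 7)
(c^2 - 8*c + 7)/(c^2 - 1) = (c - 7)/(c + 1)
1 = 1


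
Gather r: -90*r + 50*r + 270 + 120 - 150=240 - 40*r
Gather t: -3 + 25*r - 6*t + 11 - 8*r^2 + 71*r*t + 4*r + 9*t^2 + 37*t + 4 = -8*r^2 + 29*r + 9*t^2 + t*(71*r + 31) + 12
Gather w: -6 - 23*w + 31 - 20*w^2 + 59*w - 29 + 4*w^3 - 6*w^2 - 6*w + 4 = 4*w^3 - 26*w^2 + 30*w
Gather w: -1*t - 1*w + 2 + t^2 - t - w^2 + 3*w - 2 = t^2 - 2*t - w^2 + 2*w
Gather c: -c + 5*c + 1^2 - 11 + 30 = 4*c + 20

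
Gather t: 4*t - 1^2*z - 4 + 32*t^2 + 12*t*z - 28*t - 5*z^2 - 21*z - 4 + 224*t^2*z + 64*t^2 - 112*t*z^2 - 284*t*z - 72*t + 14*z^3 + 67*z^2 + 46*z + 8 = t^2*(224*z + 96) + t*(-112*z^2 - 272*z - 96) + 14*z^3 + 62*z^2 + 24*z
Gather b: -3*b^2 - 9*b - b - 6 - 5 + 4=-3*b^2 - 10*b - 7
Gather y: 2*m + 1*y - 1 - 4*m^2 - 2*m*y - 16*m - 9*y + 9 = -4*m^2 - 14*m + y*(-2*m - 8) + 8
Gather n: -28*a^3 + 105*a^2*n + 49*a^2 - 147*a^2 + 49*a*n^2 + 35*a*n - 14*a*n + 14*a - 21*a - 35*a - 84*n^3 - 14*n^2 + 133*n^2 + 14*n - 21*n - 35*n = -28*a^3 - 98*a^2 - 42*a - 84*n^3 + n^2*(49*a + 119) + n*(105*a^2 + 21*a - 42)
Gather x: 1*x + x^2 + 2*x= x^2 + 3*x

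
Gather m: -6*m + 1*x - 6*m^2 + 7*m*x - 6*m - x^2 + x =-6*m^2 + m*(7*x - 12) - x^2 + 2*x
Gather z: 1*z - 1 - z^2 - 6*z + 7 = -z^2 - 5*z + 6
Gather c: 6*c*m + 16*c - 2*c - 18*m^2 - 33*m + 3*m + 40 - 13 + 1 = c*(6*m + 14) - 18*m^2 - 30*m + 28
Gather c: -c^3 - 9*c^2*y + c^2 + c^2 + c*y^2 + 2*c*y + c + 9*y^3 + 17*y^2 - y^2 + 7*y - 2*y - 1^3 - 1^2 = -c^3 + c^2*(2 - 9*y) + c*(y^2 + 2*y + 1) + 9*y^3 + 16*y^2 + 5*y - 2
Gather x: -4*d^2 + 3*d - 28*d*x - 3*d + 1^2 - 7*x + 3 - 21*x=-4*d^2 + x*(-28*d - 28) + 4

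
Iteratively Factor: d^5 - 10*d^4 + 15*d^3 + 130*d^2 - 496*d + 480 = (d - 4)*(d^4 - 6*d^3 - 9*d^2 + 94*d - 120) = (d - 5)*(d - 4)*(d^3 - d^2 - 14*d + 24) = (d - 5)*(d - 4)*(d - 3)*(d^2 + 2*d - 8) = (d - 5)*(d - 4)*(d - 3)*(d - 2)*(d + 4)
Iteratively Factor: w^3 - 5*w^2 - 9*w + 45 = (w + 3)*(w^2 - 8*w + 15) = (w - 3)*(w + 3)*(w - 5)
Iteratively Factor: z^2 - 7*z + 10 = (z - 5)*(z - 2)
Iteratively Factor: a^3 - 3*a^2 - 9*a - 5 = (a - 5)*(a^2 + 2*a + 1) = (a - 5)*(a + 1)*(a + 1)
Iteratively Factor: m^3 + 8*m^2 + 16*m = (m + 4)*(m^2 + 4*m) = (m + 4)^2*(m)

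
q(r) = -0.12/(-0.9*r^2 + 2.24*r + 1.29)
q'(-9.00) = 0.00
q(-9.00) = 0.00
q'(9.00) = -0.00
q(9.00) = 0.00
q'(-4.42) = 0.00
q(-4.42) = 0.00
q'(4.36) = -0.02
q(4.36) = 0.02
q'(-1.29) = 0.06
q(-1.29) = 0.04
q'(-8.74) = 0.00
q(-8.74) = 0.00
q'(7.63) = -0.00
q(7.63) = 0.00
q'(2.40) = -0.11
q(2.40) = -0.08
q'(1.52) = -0.01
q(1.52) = -0.05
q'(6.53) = -0.00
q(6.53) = 0.01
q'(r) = -0.12*(1.8*r - 2.24)/(-0.9*r^2 + 2.24*r + 1.29)^2 = (0.2688 - 0.216*r)/(-0.9*r^2 + 2.24*r + 1.29)^2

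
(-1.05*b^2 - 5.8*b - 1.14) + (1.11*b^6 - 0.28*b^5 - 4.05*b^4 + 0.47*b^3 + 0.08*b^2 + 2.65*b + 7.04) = 1.11*b^6 - 0.28*b^5 - 4.05*b^4 + 0.47*b^3 - 0.97*b^2 - 3.15*b + 5.9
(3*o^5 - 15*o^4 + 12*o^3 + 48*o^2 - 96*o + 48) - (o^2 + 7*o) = 3*o^5 - 15*o^4 + 12*o^3 + 47*o^2 - 103*o + 48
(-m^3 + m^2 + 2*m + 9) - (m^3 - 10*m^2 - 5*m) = -2*m^3 + 11*m^2 + 7*m + 9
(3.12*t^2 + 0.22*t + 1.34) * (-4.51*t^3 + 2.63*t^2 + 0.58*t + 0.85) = -14.0712*t^5 + 7.2134*t^4 - 3.6552*t^3 + 6.3038*t^2 + 0.9642*t + 1.139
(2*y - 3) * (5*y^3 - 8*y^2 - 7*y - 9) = 10*y^4 - 31*y^3 + 10*y^2 + 3*y + 27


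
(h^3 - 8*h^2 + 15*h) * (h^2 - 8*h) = h^5 - 16*h^4 + 79*h^3 - 120*h^2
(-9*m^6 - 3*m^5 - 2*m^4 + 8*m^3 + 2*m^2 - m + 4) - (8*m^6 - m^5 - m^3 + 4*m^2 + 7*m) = -17*m^6 - 2*m^5 - 2*m^4 + 9*m^3 - 2*m^2 - 8*m + 4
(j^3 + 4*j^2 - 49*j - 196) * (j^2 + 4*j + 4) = j^5 + 8*j^4 - 29*j^3 - 376*j^2 - 980*j - 784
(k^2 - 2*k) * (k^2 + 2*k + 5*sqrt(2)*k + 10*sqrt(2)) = k^4 + 5*sqrt(2)*k^3 - 4*k^2 - 20*sqrt(2)*k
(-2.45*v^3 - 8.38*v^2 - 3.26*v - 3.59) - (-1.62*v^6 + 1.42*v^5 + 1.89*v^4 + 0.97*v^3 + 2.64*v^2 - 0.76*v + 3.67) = 1.62*v^6 - 1.42*v^5 - 1.89*v^4 - 3.42*v^3 - 11.02*v^2 - 2.5*v - 7.26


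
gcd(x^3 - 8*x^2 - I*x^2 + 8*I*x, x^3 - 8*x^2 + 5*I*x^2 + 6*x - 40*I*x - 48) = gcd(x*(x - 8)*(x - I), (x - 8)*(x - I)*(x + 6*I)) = x^2 + x*(-8 - I) + 8*I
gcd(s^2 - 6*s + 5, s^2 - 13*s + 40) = s - 5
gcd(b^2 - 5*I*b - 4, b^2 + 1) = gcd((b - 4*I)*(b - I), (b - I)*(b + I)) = b - I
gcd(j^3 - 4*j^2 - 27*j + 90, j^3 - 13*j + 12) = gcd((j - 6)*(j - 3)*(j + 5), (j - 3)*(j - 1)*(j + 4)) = j - 3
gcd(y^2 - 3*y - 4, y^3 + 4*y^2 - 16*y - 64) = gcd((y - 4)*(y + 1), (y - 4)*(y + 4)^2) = y - 4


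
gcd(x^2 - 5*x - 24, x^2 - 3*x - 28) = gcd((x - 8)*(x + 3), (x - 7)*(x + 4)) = 1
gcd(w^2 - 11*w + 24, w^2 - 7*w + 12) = w - 3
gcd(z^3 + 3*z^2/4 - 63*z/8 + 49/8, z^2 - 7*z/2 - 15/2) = 1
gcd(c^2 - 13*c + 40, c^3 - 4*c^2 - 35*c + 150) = c - 5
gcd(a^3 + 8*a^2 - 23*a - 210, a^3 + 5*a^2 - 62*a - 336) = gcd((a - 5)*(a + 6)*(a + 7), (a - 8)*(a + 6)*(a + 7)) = a^2 + 13*a + 42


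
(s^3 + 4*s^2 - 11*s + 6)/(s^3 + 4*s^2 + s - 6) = (s^2 + 5*s - 6)/(s^2 + 5*s + 6)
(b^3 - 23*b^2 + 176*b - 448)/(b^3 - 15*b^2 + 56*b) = (b - 8)/b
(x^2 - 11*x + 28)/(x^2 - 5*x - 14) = (x - 4)/(x + 2)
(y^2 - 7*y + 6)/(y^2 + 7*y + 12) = (y^2 - 7*y + 6)/(y^2 + 7*y + 12)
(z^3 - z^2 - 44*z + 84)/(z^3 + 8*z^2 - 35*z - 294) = (z - 2)/(z + 7)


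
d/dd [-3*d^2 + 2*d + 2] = 2 - 6*d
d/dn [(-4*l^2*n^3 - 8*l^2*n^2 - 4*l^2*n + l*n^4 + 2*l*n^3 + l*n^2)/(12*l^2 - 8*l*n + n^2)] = 2*l*(-n*(4*l - n)*(4*l*n^2 + 8*l*n + 4*l - n^3 - 2*n^2 - n) + (12*l^2 - 8*l*n + n^2)*(-6*l*n^2 - 8*l*n - 2*l + 2*n^3 + 3*n^2 + n))/(12*l^2 - 8*l*n + n^2)^2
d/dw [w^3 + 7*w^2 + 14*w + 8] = 3*w^2 + 14*w + 14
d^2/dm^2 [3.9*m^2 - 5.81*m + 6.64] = 7.80000000000000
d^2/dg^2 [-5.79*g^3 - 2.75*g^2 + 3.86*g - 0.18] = -34.74*g - 5.5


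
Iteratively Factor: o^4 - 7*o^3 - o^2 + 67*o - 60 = (o - 4)*(o^3 - 3*o^2 - 13*o + 15) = (o - 4)*(o + 3)*(o^2 - 6*o + 5) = (o - 5)*(o - 4)*(o + 3)*(o - 1)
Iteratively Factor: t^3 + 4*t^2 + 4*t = (t + 2)*(t^2 + 2*t) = (t + 2)^2*(t)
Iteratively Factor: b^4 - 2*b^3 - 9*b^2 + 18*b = (b - 3)*(b^3 + b^2 - 6*b) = (b - 3)*(b - 2)*(b^2 + 3*b) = (b - 3)*(b - 2)*(b + 3)*(b)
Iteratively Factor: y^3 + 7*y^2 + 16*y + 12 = (y + 3)*(y^2 + 4*y + 4) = (y + 2)*(y + 3)*(y + 2)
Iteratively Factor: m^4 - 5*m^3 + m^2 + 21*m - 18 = (m - 3)*(m^3 - 2*m^2 - 5*m + 6) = (m - 3)^2*(m^2 + m - 2) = (m - 3)^2*(m - 1)*(m + 2)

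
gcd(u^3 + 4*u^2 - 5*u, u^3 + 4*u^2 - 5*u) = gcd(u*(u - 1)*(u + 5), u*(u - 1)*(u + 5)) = u^3 + 4*u^2 - 5*u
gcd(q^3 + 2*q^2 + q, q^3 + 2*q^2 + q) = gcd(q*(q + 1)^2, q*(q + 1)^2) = q^3 + 2*q^2 + q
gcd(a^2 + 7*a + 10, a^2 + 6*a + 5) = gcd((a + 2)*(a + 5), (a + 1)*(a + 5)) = a + 5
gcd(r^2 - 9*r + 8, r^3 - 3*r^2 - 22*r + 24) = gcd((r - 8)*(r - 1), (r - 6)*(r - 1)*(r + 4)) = r - 1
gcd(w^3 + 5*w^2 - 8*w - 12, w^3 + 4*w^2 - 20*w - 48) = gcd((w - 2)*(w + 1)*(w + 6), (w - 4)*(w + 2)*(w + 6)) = w + 6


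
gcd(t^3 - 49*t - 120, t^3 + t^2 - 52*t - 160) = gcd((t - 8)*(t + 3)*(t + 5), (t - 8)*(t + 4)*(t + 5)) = t^2 - 3*t - 40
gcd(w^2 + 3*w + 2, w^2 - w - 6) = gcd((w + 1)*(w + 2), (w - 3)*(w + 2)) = w + 2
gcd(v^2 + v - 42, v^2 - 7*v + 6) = v - 6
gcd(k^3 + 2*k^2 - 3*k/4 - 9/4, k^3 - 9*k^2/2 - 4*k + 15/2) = k^2 + k/2 - 3/2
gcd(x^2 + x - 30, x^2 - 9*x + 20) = x - 5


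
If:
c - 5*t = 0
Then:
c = 5*t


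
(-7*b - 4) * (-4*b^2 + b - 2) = 28*b^3 + 9*b^2 + 10*b + 8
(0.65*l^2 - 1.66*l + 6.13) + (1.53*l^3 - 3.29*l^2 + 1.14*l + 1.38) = 1.53*l^3 - 2.64*l^2 - 0.52*l + 7.51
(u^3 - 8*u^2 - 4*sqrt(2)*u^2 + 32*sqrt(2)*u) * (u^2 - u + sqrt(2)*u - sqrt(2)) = u^5 - 9*u^4 - 3*sqrt(2)*u^4 + 27*sqrt(2)*u^3 - 24*sqrt(2)*u^2 + 72*u^2 - 64*u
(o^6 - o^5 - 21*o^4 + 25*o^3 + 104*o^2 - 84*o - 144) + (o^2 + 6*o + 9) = o^6 - o^5 - 21*o^4 + 25*o^3 + 105*o^2 - 78*o - 135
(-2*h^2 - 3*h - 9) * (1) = -2*h^2 - 3*h - 9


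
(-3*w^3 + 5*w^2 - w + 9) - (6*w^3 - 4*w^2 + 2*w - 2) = -9*w^3 + 9*w^2 - 3*w + 11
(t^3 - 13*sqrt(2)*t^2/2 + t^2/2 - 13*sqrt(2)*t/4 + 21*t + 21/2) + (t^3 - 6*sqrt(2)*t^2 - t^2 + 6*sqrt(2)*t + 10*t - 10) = 2*t^3 - 25*sqrt(2)*t^2/2 - t^2/2 + 11*sqrt(2)*t/4 + 31*t + 1/2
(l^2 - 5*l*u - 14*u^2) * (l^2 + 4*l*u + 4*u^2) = l^4 - l^3*u - 30*l^2*u^2 - 76*l*u^3 - 56*u^4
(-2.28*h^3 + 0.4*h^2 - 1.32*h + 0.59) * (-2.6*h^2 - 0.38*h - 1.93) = 5.928*h^5 - 0.1736*h^4 + 7.6804*h^3 - 1.8044*h^2 + 2.3234*h - 1.1387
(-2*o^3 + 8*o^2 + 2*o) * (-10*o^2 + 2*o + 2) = 20*o^5 - 84*o^4 - 8*o^3 + 20*o^2 + 4*o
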